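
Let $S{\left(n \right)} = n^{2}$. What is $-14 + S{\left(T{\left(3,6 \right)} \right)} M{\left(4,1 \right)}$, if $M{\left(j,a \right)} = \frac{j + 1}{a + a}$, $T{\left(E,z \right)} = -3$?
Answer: $\frac{17}{2} \approx 8.5$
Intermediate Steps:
$M{\left(j,a \right)} = \frac{1 + j}{2 a}$
$-14 + S{\left(T{\left(3,6 \right)} \right)} M{\left(4,1 \right)} = -14 + \left(-3\right)^{2} \frac{1 + 4}{2 \cdot 1} = -14 + 9 \cdot \frac{1}{2} \cdot 1 \cdot 5 = -14 + 9 \cdot \frac{5}{2} = -14 + \frac{45}{2} = \frac{17}{2}$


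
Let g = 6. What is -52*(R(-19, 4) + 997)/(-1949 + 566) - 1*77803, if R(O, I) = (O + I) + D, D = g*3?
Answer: -107549549/1383 ≈ -77765.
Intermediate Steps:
D = 18 (D = 6*3 = 18)
R(O, I) = 18 + I + O (R(O, I) = (O + I) + 18 = (I + O) + 18 = 18 + I + O)
-52*(R(-19, 4) + 997)/(-1949 + 566) - 1*77803 = -52*((18 + 4 - 19) + 997)/(-1949 + 566) - 1*77803 = -52*(3 + 997)/(-1383) - 77803 = -52000*(-1)/1383 - 77803 = -52*(-1000/1383) - 77803 = 52000/1383 - 77803 = -107549549/1383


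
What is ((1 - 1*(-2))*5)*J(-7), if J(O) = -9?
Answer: -135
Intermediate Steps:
((1 - 1*(-2))*5)*J(-7) = ((1 - 1*(-2))*5)*(-9) = ((1 + 2)*5)*(-9) = (3*5)*(-9) = 15*(-9) = -135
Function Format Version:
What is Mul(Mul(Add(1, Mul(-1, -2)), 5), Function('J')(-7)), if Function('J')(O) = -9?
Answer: -135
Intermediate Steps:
Mul(Mul(Add(1, Mul(-1, -2)), 5), Function('J')(-7)) = Mul(Mul(Add(1, Mul(-1, -2)), 5), -9) = Mul(Mul(Add(1, 2), 5), -9) = Mul(Mul(3, 5), -9) = Mul(15, -9) = -135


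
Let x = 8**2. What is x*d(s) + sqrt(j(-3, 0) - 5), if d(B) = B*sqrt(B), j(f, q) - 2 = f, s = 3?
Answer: 192*sqrt(3) + I*sqrt(6) ≈ 332.55 + 2.4495*I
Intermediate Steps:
j(f, q) = 2 + f
x = 64
d(B) = B**(3/2)
x*d(s) + sqrt(j(-3, 0) - 5) = 64*3**(3/2) + sqrt((2 - 3) - 5) = 64*(3*sqrt(3)) + sqrt(-1 - 5) = 192*sqrt(3) + sqrt(-6) = 192*sqrt(3) + I*sqrt(6)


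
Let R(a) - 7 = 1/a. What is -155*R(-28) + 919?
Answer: -4493/28 ≈ -160.46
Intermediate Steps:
R(a) = 7 + 1/a
-155*R(-28) + 919 = -155*(7 + 1/(-28)) + 919 = -155*(7 - 1/28) + 919 = -155*195/28 + 919 = -30225/28 + 919 = -4493/28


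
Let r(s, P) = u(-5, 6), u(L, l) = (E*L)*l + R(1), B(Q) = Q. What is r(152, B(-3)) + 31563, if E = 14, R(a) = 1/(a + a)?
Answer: 62287/2 ≈ 31144.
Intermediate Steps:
R(a) = 1/(2*a)
u(L, l) = 1/2 + 14*L*l (u(L, l) = (14*L)*l + (1/2)/1 = 14*L*l + (1/2)*1 = 14*L*l + 1/2 = 1/2 + 14*L*l)
r(s, P) = -839/2 (r(s, P) = 1/2 + 14*(-5)*6 = 1/2 - 420 = -839/2)
r(152, B(-3)) + 31563 = -839/2 + 31563 = 62287/2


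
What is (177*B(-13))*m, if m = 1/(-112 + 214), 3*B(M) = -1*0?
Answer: 0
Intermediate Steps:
B(M) = 0 (B(M) = (-1*0)/3 = (1/3)*0 = 0)
m = 1/102 ≈ 0.0098039
(177*B(-13))*m = (177*0)*(1/102) = 0*(1/102) = 0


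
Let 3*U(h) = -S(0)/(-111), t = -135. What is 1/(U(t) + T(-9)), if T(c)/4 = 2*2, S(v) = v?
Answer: 1/16 ≈ 0.062500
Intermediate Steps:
T(c) = 16 (T(c) = 4*(2*2) = 4*4 = 16)
U(h) = 0 (U(h) = (-0/(-111))/3 = (-0*(-1)/111)/3 = (-1*0)/3 = (⅓)*0 = 0)
1/(U(t) + T(-9)) = 1/(0 + 16) = 1/16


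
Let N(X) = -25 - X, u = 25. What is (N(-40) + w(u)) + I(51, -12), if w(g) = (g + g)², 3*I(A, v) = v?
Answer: 2511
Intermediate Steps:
I(A, v) = v/3
w(g) = 4*g² (w(g) = (2*g)² = 4*g²)
(N(-40) + w(u)) + I(51, -12) = ((-25 - 1*(-40)) + 4*25²) + (⅓)*(-12) = ((-25 + 40) + 4*625) - 4 = (15 + 2500) - 4 = 2515 - 4 = 2511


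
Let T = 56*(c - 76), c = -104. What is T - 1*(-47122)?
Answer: 37042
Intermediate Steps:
T = -10080 (T = 56*(-104 - 76) = 56*(-180) = -10080)
T - 1*(-47122) = -10080 - 1*(-47122) = -10080 + 47122 = 37042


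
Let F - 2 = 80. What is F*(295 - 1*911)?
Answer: -50512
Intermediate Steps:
F = 82 (F = 2 + 80 = 82)
F*(295 - 1*911) = 82*(295 - 1*911) = 82*(295 - 911) = 82*(-616) = -50512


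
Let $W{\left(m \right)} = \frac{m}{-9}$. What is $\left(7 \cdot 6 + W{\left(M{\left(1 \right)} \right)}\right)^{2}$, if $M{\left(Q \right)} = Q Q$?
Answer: $\frac{142129}{81} \approx 1754.7$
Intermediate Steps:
$M{\left(Q \right)} = Q^{2}$
$W{\left(m \right)} = - \frac{m}{9}$ ($W{\left(m \right)} = m \left(- \frac{1}{9}\right) = - \frac{m}{9}$)
$\left(7 \cdot 6 + W{\left(M{\left(1 \right)} \right)}\right)^{2} = \left(7 \cdot 6 - \frac{1^{2}}{9}\right)^{2} = \left(42 - \frac{1}{9}\right)^{2} = \left(\frac{377}{9}\right)^{2} = \frac{142129}{81}$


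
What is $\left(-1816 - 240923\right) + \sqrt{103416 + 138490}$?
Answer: $-242739 + \sqrt{241906} \approx -2.4225 \cdot 10^{5}$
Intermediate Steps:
$\left(-1816 - 240923\right) + \sqrt{103416 + 138490} = -242739 + \sqrt{241906}$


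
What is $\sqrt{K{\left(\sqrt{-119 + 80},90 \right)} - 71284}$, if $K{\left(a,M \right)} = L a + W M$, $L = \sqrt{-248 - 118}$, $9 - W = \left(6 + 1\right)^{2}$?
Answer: $\sqrt{-74884 - 3 \sqrt{1586}} \approx 273.87 i$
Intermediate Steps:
$W = -40$ ($W = 9 - \left(6 + 1\right)^{2} = 9 - 7^{2} = 9 - 49 = -40$)
$L = i \sqrt{366}$ ($L = \sqrt{-366} = i \sqrt{366} \approx 19.131 i$)
$K{\left(a,M \right)} = - 40 M + i a \sqrt{366}$ ($K{\left(a,M \right)} = i \sqrt{366} a - 40 M = i a \sqrt{366} - 40 M = - 40 M + i a \sqrt{366}$)
$\sqrt{K{\left(\sqrt{-119 + 80},90 \right)} - 71284} = \sqrt{\left(\left(-40\right) 90 + i \sqrt{-119 + 80} \sqrt{366}\right) - 71284} = \sqrt{\left(-3600 + i \sqrt{-39} \sqrt{366}\right) - 71284} = \sqrt{\left(-3600 + i i \sqrt{39} \sqrt{366}\right) - 71284} = \sqrt{\left(-3600 - 3 \sqrt{1586}\right) - 71284} = \sqrt{-74884 - 3 \sqrt{1586}}$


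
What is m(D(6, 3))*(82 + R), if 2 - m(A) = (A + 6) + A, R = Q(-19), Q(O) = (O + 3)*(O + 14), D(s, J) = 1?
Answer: -972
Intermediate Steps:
Q(O) = (3 + O)*(14 + O)
R = 80 (R = 42 + (-19)² + 17*(-19) = 42 + 361 - 323 = 80)
m(A) = -4 - 2*A (m(A) = 2 - ((A + 6) + A) = 2 - ((6 + A) + A) = 2 - (6 + 2*A) = 2 + (-6 - 2*A) = -4 - 2*A)
m(D(6, 3))*(82 + R) = (-4 - 2*1)*(82 + 80) = (-4 - 2)*162 = -6*162 = -972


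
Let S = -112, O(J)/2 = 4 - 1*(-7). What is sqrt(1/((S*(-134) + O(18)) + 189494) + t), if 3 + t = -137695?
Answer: I*sqrt(1439979126794381)/102262 ≈ 371.08*I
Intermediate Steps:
t = -137698 (t = -3 - 137695 = -137698)
O(J) = 22 (O(J) = 2*(4 - 1*(-7)) = 2*(4 + 7) = 2*11 = 22)
sqrt(1/((S*(-134) + O(18)) + 189494) + t) = sqrt(1/((-112*(-134) + 22) + 189494) - 137698) = sqrt(1/((15008 + 22) + 189494) - 137698) = sqrt(1/(15030 + 189494) - 137698) = sqrt(1/204524 - 137698) = sqrt(-28162545751/204524) = I*sqrt(1439979126794381)/102262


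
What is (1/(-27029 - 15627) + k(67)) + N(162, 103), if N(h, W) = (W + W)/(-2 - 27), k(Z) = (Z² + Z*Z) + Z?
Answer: 11180094915/1237024 ≈ 9037.9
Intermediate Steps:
k(Z) = Z + 2*Z² (k(Z) = (Z² + Z²) + Z = 2*Z² + Z = Z + 2*Z²)
N(h, W) = -2*W/29 (N(h, W) = (2*W)/(-29) = (2*W)*(-1/29) = -2*W/29)
(1/(-27029 - 15627) + k(67)) + N(162, 103) = (1/(-27029 - 15627) + 67*(1 + 2*67)) - 2/29*103 = (1/(-42656) + 67*(1 + 134)) - 206/29 = (-1/42656 + 67*135) - 206/29 = (-1/42656 + 9045) - 206/29 = 385823519/42656 - 206/29 = 11180094915/1237024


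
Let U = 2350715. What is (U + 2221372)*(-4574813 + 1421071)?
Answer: -14419182799554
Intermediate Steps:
(U + 2221372)*(-4574813 + 1421071) = (2350715 + 2221372)*(-4574813 + 1421071) = 4572087*(-3153742) = -14419182799554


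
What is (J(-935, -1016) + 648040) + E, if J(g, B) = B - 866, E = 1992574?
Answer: 2638732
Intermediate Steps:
J(g, B) = -866 + B
(J(-935, -1016) + 648040) + E = ((-866 - 1016) + 648040) + 1992574 = (-1882 + 648040) + 1992574 = 646158 + 1992574 = 2638732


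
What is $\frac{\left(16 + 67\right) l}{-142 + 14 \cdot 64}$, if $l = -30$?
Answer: $- \frac{1245}{377} \approx -3.3024$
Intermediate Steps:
$\frac{\left(16 + 67\right) l}{-142 + 14 \cdot 64} = \frac{\left(16 + 67\right) \left(-30\right)}{-142 + 14 \cdot 64} = \frac{83 \left(-30\right)}{-142 + 896} = - \frac{2490}{754} = \left(-2490\right) \frac{1}{754} = - \frac{1245}{377}$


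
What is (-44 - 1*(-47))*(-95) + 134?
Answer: -151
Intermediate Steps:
(-44 - 1*(-47))*(-95) + 134 = (-44 + 47)*(-95) + 134 = 3*(-95) + 134 = -285 + 134 = -151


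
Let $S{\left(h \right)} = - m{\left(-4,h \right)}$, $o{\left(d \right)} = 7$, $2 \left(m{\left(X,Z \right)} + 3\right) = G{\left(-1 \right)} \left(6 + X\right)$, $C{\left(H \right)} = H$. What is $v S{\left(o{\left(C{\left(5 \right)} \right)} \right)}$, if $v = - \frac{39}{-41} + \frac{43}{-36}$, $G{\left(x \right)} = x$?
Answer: $- \frac{359}{369} \approx -0.9729$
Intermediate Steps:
$v = - \frac{359}{1476}$ ($v = \left(-39\right) \left(- \frac{1}{41}\right) + 43 \left(- \frac{1}{36}\right) = \frac{39}{41} - \frac{43}{36} = - \frac{359}{1476} \approx -0.24322$)
$m{\left(X,Z \right)} = -6 - \frac{X}{2}$ ($m{\left(X,Z \right)} = -3 + \frac{\left(-1\right) \left(6 + X\right)}{2} = -3 + \frac{-6 - X}{2} = -3 - \left(3 + \frac{X}{2}\right) = -6 - \frac{X}{2}$)
$S{\left(h \right)} = 4$ ($S{\left(h \right)} = - (-6 - -2) = - (-6 + 2) = \left(-1\right) \left(-4\right) = 4$)
$v S{\left(o{\left(C{\left(5 \right)} \right)} \right)} = \left(- \frac{359}{1476}\right) 4 = - \frac{359}{369}$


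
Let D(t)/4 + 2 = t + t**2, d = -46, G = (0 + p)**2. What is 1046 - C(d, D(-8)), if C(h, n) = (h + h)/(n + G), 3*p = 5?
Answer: 2060402/1969 ≈ 1046.4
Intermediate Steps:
p = 5/3 (p = (1/3)*5 = 5/3 ≈ 1.6667)
G = 25/9 (G = (0 + 5/3)**2 = (5/3)**2 = 25/9 ≈ 2.7778)
D(t) = -8 + 4*t + 4*t**2 (D(t) = -8 + 4*(t + t**2) = -8 + (4*t + 4*t**2) = -8 + 4*t + 4*t**2)
C(h, n) = 2*h/(25/9 + n) (C(h, n) = (h + h)/(n + 25/9) = (2*h)/(25/9 + n) = 2*h/(25/9 + n))
1046 - C(d, D(-8)) = 1046 - 18*(-46)/(25 + 9*(-8 + 4*(-8) + 4*(-8)**2)) = 1046 - 18*(-46)/(25 + 9*(-8 - 32 + 4*64)) = 1046 - 18*(-46)/(25 + 9*(-8 - 32 + 256)) = 1046 - 18*(-46)/(25 + 9*216) = 1046 - 18*(-46)/(25 + 1944) = 1046 - 18*(-46)/1969 = 1046 - 1*(-828/1969) = 1046 + 828/1969 = 2060402/1969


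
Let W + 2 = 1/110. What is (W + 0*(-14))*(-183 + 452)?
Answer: -58911/110 ≈ -535.55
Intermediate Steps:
W = -219/110 (W = -2 + 1/110 = -219/110 ≈ -1.9909)
(W + 0*(-14))*(-183 + 452) = (-219/110 + 0*(-14))*(-183 + 452) = (-219/110 + 0)*269 = -219/110*269 = -58911/110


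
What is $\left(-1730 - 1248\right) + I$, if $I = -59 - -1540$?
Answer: $-1497$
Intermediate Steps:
$I = 1481$ ($I = -59 + 1540 = 1481$)
$\left(-1730 - 1248\right) + I = \left(-1730 - 1248\right) + 1481 = -2978 + 1481 = -1497$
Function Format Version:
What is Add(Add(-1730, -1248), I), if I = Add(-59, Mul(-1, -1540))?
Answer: -1497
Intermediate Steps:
I = 1481 (I = Add(-59, 1540) = 1481)
Add(Add(-1730, -1248), I) = Add(Add(-1730, -1248), 1481) = Add(-2978, 1481) = -1497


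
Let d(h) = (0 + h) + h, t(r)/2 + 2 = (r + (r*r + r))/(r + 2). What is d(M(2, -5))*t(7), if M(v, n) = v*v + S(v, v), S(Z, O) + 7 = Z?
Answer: -20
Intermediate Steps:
S(Z, O) = -7 + Z
M(v, n) = -7 + v + v² (M(v, n) = v*v + (-7 + v) = v² + (-7 + v) = -7 + v + v²)
t(r) = -4 + 2*(r² + 2*r)/(2 + r) (t(r) = -4 + 2*((r + (r*r + r))/(r + 2)) = -4 + 2*((r + (r² + r))/(2 + r)) = -4 + 2*((r + (r + r²))/(2 + r)) = -4 + 2*((r² + 2*r)/(2 + r)) = -4 + 2*(r² + 2*r)/(2 + r))
d(h) = 2*h (d(h) = h + h = 2*h)
d(M(2, -5))*t(7) = (2*(-7 + 2 + 2²))*(-4 + 2*7) = (2*(-7 + 2 + 4))*(-4 + 14) = (2*(-1))*10 = -2*10 = -20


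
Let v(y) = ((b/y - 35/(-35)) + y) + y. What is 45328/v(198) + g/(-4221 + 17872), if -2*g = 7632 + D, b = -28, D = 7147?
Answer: 121936308413/1072668278 ≈ 113.68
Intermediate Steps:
g = -14779/2 (g = -(7632 + 7147)/2 = -½*14779 = -14779/2 ≈ -7389.5)
v(y) = 1 - 28/y + 2*y (v(y) = ((-28/y - 35/(-35)) + y) + y = ((-28/y - 35*(-1/35)) + y) + y = ((-28/y + 1) + y) + y = ((1 - 28/y) + y) + y = (1 + y - 28/y) + y = 1 - 28/y + 2*y)
45328/v(198) + g/(-4221 + 17872) = 45328/(1 - 28/198 + 2*198) - 14779/(2*(-4221 + 17872)) = 45328/(1 - 28*1/198 + 396) - 14779/2/13651 = 45328/(1 - 14/99 + 396) - 14779/2*1/13651 = 45328/(39289/99) - 14779/27302 = 45328*(99/39289) - 14779/27302 = 4487472/39289 - 14779/27302 = 121936308413/1072668278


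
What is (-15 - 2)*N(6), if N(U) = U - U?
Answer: 0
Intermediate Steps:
N(U) = 0
(-15 - 2)*N(6) = (-15 - 2)*0 = -17*0 = 0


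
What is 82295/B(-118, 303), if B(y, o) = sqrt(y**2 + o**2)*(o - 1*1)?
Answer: 545*sqrt(105733)/211466 ≈ 0.83803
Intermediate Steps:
B(y, o) = sqrt(o**2 + y**2)*(-1 + o) (B(y, o) = sqrt(o**2 + y**2)*(o - 1) = sqrt(o**2 + y**2)*(-1 + o))
82295/B(-118, 303) = 82295/((sqrt(303**2 + (-118)**2)*(-1 + 303))) = 82295/((sqrt(91809 + 13924)*302)) = 82295/((sqrt(105733)*302)) = 82295/((302*sqrt(105733))) = 82295*(sqrt(105733)/31931366) = 545*sqrt(105733)/211466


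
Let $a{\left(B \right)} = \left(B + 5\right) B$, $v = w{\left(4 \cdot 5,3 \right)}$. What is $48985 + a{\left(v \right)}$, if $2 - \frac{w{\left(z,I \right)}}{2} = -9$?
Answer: $49579$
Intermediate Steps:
$w{\left(z,I \right)} = 22$ ($w{\left(z,I \right)} = 4 - -18 = 4 + 18 = 22$)
$v = 22$
$a{\left(B \right)} = B \left(5 + B\right)$ ($a{\left(B \right)} = \left(5 + B\right) B = B \left(5 + B\right)$)
$48985 + a{\left(v \right)} = 48985 + 22 \left(5 + 22\right) = 48985 + 22 \cdot 27 = 48985 + 594 = 49579$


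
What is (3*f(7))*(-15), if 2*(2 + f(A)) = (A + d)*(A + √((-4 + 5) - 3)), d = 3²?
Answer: -2430 - 360*I*√2 ≈ -2430.0 - 509.12*I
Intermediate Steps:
d = 9
f(A) = -2 + (9 + A)*(A + I*√2)/2 (f(A) = -2 + ((A + 9)*(A + √((-4 + 5) - 3)))/2 = -2 + ((9 + A)*(A + √(1 - 3)))/2 = -2 + ((9 + A)*(A + √(-2)))/2 = -2 + ((9 + A)*(A + I*√2))/2 = -2 + (9 + A)*(A + I*√2)/2)
(3*f(7))*(-15) = (3*(-2 + (½)*7² + (9/2)*7 + 9*I*√2/2 + (½)*I*7*√2))*(-15) = (3*(-2 + (½)*49 + 63/2 + 9*I*√2/2 + 7*I*√2/2))*(-15) = (3*(-2 + 49/2 + 63/2 + 9*I*√2/2 + 7*I*√2/2))*(-15) = (3*(54 + 8*I*√2))*(-15) = (162 + 24*I*√2)*(-15) = -2430 - 360*I*√2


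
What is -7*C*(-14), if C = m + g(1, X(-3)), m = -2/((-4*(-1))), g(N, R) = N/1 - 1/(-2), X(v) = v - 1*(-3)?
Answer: 98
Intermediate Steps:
X(v) = 3 + v (X(v) = v + 3 = 3 + v)
g(N, R) = ½ + N (g(N, R) = N*1 - 1*(-½) = N + ½ = ½ + N)
m = -½ (m = -2/4 = -2*¼ = -½ ≈ -0.50000)
C = 1 (C = -½ + (½ + 1) = -½ + 3/2 = 1)
-7*C*(-14) = -7*1*(-14) = -7*(-14) = 98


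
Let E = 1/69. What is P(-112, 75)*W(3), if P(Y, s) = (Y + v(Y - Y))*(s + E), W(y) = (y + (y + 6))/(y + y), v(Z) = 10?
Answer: -351968/23 ≈ -15303.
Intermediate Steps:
W(y) = (6 + 2*y)/(2*y) (W(y) = (y + (6 + y))/((2*y)) = (6 + 2*y)*(1/(2*y)) = (6 + 2*y)/(2*y))
E = 1/69 ≈ 0.014493
P(Y, s) = (10 + Y)*(1/69 + s) (P(Y, s) = (Y + 10)*(s + 1/69) = (10 + Y)*(1/69 + s))
P(-112, 75)*W(3) = (10/69 + 10*75 + (1/69)*(-112) - 112*75)*((3 + 3)/3) = (10/69 + 750 - 112/69 - 8400)*((⅓)*6) = -175984/23*2 = -351968/23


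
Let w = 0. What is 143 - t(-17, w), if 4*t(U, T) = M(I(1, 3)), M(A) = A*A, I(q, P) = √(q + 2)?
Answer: 569/4 ≈ 142.25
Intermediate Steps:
I(q, P) = √(2 + q)
M(A) = A²
t(U, T) = ¾ (t(U, T) = (√(2 + 1))²/4 = (√3)²/4 = (¼)*3 = ¾)
143 - t(-17, w) = 143 - 1*¾ = 143 - ¾ = 569/4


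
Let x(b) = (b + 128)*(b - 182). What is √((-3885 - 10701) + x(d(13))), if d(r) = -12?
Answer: I*√37090 ≈ 192.59*I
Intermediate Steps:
x(b) = (-182 + b)*(128 + b) (x(b) = (128 + b)*(-182 + b) = (-182 + b)*(128 + b))
√((-3885 - 10701) + x(d(13))) = √((-3885 - 10701) + (-23296 + (-12)² - 54*(-12))) = √(-14586 + (-23296 + 144 + 648)) = √(-14586 - 22504) = √(-37090) = I*√37090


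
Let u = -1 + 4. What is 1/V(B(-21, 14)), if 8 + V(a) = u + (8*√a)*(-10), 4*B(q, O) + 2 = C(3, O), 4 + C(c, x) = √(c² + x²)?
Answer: 77/691455 - 616*√(-6 + √205)/691455 + 64*√205/3457275 - 512*√205*√(-6 + √205)/3457275 ≈ -0.0083082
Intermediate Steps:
u = 3
C(c, x) = -4 + √(c² + x²)
B(q, O) = -3/2 + √(9 + O²)/4 (B(q, O) = -½ + (-4 + √(3² + O²))/4 = -½ + (-4 + √(9 + O²))/4 = -½ + (-1 + √(9 + O²)/4) = -3/2 + √(9 + O²)/4)
V(a) = -5 - 80*√a (V(a) = -8 + (3 + (8*√a)*(-10)) = -8 + (3 - 80*√a) = -5 - 80*√a)
1/V(B(-21, 14)) = 1/(-5 - 80*√(-3/2 + √(9 + 14²)/4)) = 1/(-5 - 80*√(-3/2 + √(9 + 196)/4)) = 1/(-5 - 80*√(-3/2 + √205/4))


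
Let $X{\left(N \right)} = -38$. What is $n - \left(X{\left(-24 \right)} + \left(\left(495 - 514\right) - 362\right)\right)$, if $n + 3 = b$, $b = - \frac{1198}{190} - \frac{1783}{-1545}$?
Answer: $\frac{12060466}{29355} \approx 410.85$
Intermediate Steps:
$b = - \frac{151214}{29355}$ ($b = \left(-1198\right) \frac{1}{190} - - \frac{1783}{1545} = - \frac{599}{95} + \frac{1783}{1545} = - \frac{151214}{29355} \approx -5.1512$)
$n = - \frac{239279}{29355}$ ($n = -3 - \frac{151214}{29355} = - \frac{239279}{29355} \approx -8.1512$)
$n - \left(X{\left(-24 \right)} + \left(\left(495 - 514\right) - 362\right)\right) = - \frac{239279}{29355} - \left(-38 + \left(\left(495 - 514\right) - 362\right)\right) = - \frac{239279}{29355} - \left(-38 - 381\right) = - \frac{239279}{29355} - -419 = - \frac{239279}{29355} + 419 = \frac{12060466}{29355}$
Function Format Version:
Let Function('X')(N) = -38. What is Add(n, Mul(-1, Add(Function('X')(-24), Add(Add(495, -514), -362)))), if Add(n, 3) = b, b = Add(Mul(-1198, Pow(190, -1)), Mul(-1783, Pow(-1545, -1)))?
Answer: Rational(12060466, 29355) ≈ 410.85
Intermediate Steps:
b = Rational(-151214, 29355) (b = Add(Mul(-1198, Rational(1, 190)), Mul(-1783, Rational(-1, 1545))) = Add(Rational(-599, 95), Rational(1783, 1545)) = Rational(-151214, 29355) ≈ -5.1512)
n = Rational(-239279, 29355) (n = Add(-3, Rational(-151214, 29355)) = Rational(-239279, 29355) ≈ -8.1512)
Add(n, Mul(-1, Add(Function('X')(-24), Add(Add(495, -514), -362)))) = Add(Rational(-239279, 29355), Mul(-1, Add(-38, Add(Add(495, -514), -362)))) = Add(Rational(-239279, 29355), Mul(-1, Add(-38, Add(-19, -362)))) = Add(Rational(-239279, 29355), Mul(-1, Add(-38, -381))) = Add(Rational(-239279, 29355), Mul(-1, -419)) = Add(Rational(-239279, 29355), 419) = Rational(12060466, 29355)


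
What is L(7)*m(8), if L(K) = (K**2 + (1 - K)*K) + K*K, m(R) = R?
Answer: 448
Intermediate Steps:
L(K) = 2*K**2 + K*(1 - K) (L(K) = (K**2 + K*(1 - K)) + K**2 = 2*K**2 + K*(1 - K))
L(7)*m(8) = (7*(1 + 7))*8 = (7*8)*8 = 56*8 = 448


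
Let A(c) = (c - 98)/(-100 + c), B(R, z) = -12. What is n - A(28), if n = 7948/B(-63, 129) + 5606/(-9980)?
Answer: -59628559/89820 ≈ -663.87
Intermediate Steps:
A(c) = (-98 + c)/(-100 + c)
n = -9923539/14970 (n = 7948/(-12) + 5606/(-9980) = 7948*(-1/12) + 5606*(-1/9980) = -1987/3 - 2803/4990 = -9923539/14970 ≈ -662.89)
n - A(28) = -9923539/14970 - (-98 + 28)/(-100 + 28) = -9923539/14970 - (-70)/(-72) = -9923539/14970 - (-1)*(-70)/72 = -9923539/14970 - 1*35/36 = -9923539/14970 - 35/36 = -59628559/89820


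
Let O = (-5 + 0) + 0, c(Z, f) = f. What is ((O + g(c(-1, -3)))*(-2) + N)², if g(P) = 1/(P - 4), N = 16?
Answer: 33856/49 ≈ 690.94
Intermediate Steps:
O = -5 (O = -5 + 0 = -5)
g(P) = 1/(-4 + P)
((O + g(c(-1, -3)))*(-2) + N)² = ((-5 + 1/(-4 - 3))*(-2) + 16)² = ((-5 + 1/(-7))*(-2) + 16)² = ((-5 - ⅐)*(-2) + 16)² = (-36/7*(-2) + 16)² = (72/7 + 16)² = (184/7)² = 33856/49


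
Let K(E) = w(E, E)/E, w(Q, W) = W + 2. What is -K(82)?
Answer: -42/41 ≈ -1.0244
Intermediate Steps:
w(Q, W) = 2 + W
K(E) = (2 + E)/E
-K(82) = -(2 + 82)/82 = -84/82 = -1*42/41 = -42/41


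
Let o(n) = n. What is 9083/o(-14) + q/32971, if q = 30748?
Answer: -299045121/461594 ≈ -647.85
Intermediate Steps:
9083/o(-14) + q/32971 = 9083/(-14) + 30748/32971 = 9083*(-1/14) + 30748*(1/32971) = -9083/14 + 30748/32971 = -299045121/461594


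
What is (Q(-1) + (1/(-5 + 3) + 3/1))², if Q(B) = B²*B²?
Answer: 49/4 ≈ 12.250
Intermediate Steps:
Q(B) = B⁴
(Q(-1) + (1/(-5 + 3) + 3/1))² = ((-1)⁴ + (1/(-5 + 3) + 3/1))² = (1 + (1/(-2) + 3*1))² = (1 + (1*(-½) + 3))² = (1 + (-½ + 3))² = (1 + 5/2)² = (7/2)² = 49/4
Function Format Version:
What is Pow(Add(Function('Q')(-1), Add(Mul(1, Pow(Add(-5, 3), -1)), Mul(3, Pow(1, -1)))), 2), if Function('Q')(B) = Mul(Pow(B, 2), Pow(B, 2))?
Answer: Rational(49, 4) ≈ 12.250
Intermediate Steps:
Function('Q')(B) = Pow(B, 4)
Pow(Add(Function('Q')(-1), Add(Mul(1, Pow(Add(-5, 3), -1)), Mul(3, Pow(1, -1)))), 2) = Pow(Add(Pow(-1, 4), Add(Mul(1, Pow(Add(-5, 3), -1)), Mul(3, Pow(1, -1)))), 2) = Pow(Add(1, Add(Mul(1, Pow(-2, -1)), Mul(3, 1))), 2) = Pow(Add(1, Add(Mul(1, Rational(-1, 2)), 3)), 2) = Pow(Add(1, Add(Rational(-1, 2), 3)), 2) = Pow(Add(1, Rational(5, 2)), 2) = Pow(Rational(7, 2), 2) = Rational(49, 4)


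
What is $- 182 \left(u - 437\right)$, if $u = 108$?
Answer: $59878$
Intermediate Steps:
$- 182 \left(u - 437\right) = - 182 \left(108 - 437\right) = \left(-182\right) \left(-329\right) = 59878$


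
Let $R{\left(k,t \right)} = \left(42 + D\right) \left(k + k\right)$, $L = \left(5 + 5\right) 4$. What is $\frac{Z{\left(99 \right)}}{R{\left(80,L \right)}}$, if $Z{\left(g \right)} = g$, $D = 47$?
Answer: $\frac{99}{14240} \approx 0.0069522$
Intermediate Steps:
$L = 40$ ($L = 10 \cdot 4 = 40$)
$R{\left(k,t \right)} = 178 k$ ($R{\left(k,t \right)} = \left(42 + 47\right) \left(k + k\right) = 89 \cdot 2 k = 178 k$)
$\frac{Z{\left(99 \right)}}{R{\left(80,L \right)}} = \frac{99}{178 \cdot 80} = \frac{99}{14240}$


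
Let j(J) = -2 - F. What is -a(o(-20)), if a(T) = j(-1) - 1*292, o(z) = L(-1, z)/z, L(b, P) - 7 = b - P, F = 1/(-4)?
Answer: 1175/4 ≈ 293.75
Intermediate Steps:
F = -¼ ≈ -0.25000
L(b, P) = 7 + b - P (L(b, P) = 7 + (b - P) = 7 + b - P)
j(J) = -7/4 (j(J) = -2 - 1*(-¼) = -2 + ¼ = -7/4)
o(z) = (6 - z)/z (o(z) = (7 - 1 - z)/z = (6 - z)/z)
a(T) = -1175/4 (a(T) = -7/4 - 1*292 = -7/4 - 292 = -1175/4)
-a(o(-20)) = -1*(-1175/4) = 1175/4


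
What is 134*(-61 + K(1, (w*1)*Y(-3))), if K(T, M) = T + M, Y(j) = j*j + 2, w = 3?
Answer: -3618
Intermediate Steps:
Y(j) = 2 + j² (Y(j) = j² + 2 = 2 + j²)
K(T, M) = M + T
134*(-61 + K(1, (w*1)*Y(-3))) = 134*(-61 + ((3*1)*(2 + (-3)²) + 1)) = 134*(-61 + (3*(2 + 9) + 1)) = 134*(-61 + (3*11 + 1)) = 134*(-61 + (33 + 1)) = 134*(-61 + 34) = 134*(-27) = -3618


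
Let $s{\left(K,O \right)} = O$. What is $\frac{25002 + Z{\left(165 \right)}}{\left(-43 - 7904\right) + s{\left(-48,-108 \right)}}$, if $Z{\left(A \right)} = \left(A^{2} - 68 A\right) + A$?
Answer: $- \frac{13724}{2685} \approx -5.1114$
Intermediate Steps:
$Z{\left(A \right)} = A^{2} - 67 A$
$\frac{25002 + Z{\left(165 \right)}}{\left(-43 - 7904\right) + s{\left(-48,-108 \right)}} = \frac{25002 + 165 \left(-67 + 165\right)}{\left(-43 - 7904\right) - 108} = \frac{25002 + 165 \cdot 98}{\left(-43 - 7904\right) - 108} = \frac{25002 + 16170}{-7947 - 108} = \frac{41172}{-8055} = 41172 \left(- \frac{1}{8055}\right) = - \frac{13724}{2685}$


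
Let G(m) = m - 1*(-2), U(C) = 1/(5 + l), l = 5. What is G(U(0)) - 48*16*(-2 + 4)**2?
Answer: -30699/10 ≈ -3069.9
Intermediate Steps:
U(C) = 1/10 (U(C) = 1/(5 + 5) = 1/10)
G(m) = 2 + m (G(m) = m + 2 = 2 + m)
G(U(0)) - 48*16*(-2 + 4)**2 = (2 + 1/10) - 48*16*(-2 + 4)**2 = 21/10 - 48*(2*4)**2 = 21/10 - 48*8**2 = 21/10 - 48*64 = 21/10 - 3072 = -30699/10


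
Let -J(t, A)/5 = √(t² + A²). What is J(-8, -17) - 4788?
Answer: -4788 - 5*√353 ≈ -4881.9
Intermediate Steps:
J(t, A) = -5*√(A² + t²) (J(t, A) = -5*√(t² + A²) = -5*√(A² + t²))
J(-8, -17) - 4788 = -5*√((-17)² + (-8)²) - 4788 = -5*√(289 + 64) - 4788 = -5*√353 - 4788 = -4788 - 5*√353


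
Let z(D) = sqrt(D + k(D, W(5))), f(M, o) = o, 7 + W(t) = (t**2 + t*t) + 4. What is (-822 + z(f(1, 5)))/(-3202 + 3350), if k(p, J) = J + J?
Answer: -411/74 + 3*sqrt(11)/148 ≈ -5.4868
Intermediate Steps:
W(t) = -3 + 2*t**2 (W(t) = -7 + ((t**2 + t*t) + 4) = -7 + ((t**2 + t**2) + 4) = -7 + (2*t**2 + 4) = -7 + (4 + 2*t**2) = -3 + 2*t**2)
k(p, J) = 2*J
z(D) = sqrt(94 + D) (z(D) = sqrt(D + 2*(-3 + 2*5**2)) = sqrt(D + 2*(-3 + 2*25)) = sqrt(D + 2*(-3 + 50)) = sqrt(D + 2*47) = sqrt(D + 94) = sqrt(94 + D))
(-822 + z(f(1, 5)))/(-3202 + 3350) = (-822 + sqrt(94 + 5))/(-3202 + 3350) = (-822 + sqrt(99))/148 = (-822 + 3*sqrt(11))*(1/148) = -411/74 + 3*sqrt(11)/148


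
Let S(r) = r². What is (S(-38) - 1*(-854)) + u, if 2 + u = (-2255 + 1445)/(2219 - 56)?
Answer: 1655146/721 ≈ 2295.6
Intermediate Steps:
u = -1712/721 (u = -2 + (-2255 + 1445)/(2219 - 56) = -2 - 810/2163 = -2 - 810*1/2163 = -2 - 270/721 = -1712/721 ≈ -2.3745)
(S(-38) - 1*(-854)) + u = ((-38)² - 1*(-854)) - 1712/721 = (1444 + 854) - 1712/721 = 2298 - 1712/721 = 1655146/721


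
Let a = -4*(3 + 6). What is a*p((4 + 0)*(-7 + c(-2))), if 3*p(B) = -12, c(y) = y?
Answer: 144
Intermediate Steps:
p(B) = -4 (p(B) = (1/3)*(-12) = -4)
a = -36 (a = -4*9 = -36)
a*p((4 + 0)*(-7 + c(-2))) = -36*(-4) = 144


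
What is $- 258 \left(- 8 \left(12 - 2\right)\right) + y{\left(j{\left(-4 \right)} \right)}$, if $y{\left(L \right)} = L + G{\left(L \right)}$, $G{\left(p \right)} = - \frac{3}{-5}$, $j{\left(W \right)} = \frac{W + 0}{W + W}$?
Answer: $\frac{206411}{10} \approx 20641.0$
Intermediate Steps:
$j{\left(W \right)} = \frac{1}{2}$ ($j{\left(W \right)} = \frac{W}{2 W} = W \frac{1}{2 W} = \frac{1}{2}$)
$G{\left(p \right)} = \frac{3}{5}$ ($G{\left(p \right)} = \left(-3\right) \left(- \frac{1}{5}\right) = \frac{3}{5}$)
$y{\left(L \right)} = \frac{3}{5} + L$ ($y{\left(L \right)} = L + \frac{3}{5} = \frac{3}{5} + L$)
$- 258 \left(- 8 \left(12 - 2\right)\right) + y{\left(j{\left(-4 \right)} \right)} = - 258 \left(- 8 \left(12 - 2\right)\right) + \left(\frac{3}{5} + \frac{1}{2}\right) = - 258 \left(\left(-8\right) 10\right) + \frac{11}{10} = \left(-258\right) \left(-80\right) + \frac{11}{10} = 20640 + \frac{11}{10} = \frac{206411}{10}$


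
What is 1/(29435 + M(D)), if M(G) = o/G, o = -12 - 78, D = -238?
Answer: 119/3502810 ≈ 3.3973e-5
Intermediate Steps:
o = -90
M(G) = -90/G
1/(29435 + M(D)) = 1/(29435 - 90/(-238)) = 1/(29435 - 90*(-1/238)) = 1/(29435 + 45/119) = 1/(3502810/119) = 119/3502810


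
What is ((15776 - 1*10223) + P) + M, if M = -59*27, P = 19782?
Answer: 23742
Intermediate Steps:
M = -1593
((15776 - 1*10223) + P) + M = ((15776 - 1*10223) + 19782) - 1593 = ((15776 - 10223) + 19782) - 1593 = (5553 + 19782) - 1593 = 25335 - 1593 = 23742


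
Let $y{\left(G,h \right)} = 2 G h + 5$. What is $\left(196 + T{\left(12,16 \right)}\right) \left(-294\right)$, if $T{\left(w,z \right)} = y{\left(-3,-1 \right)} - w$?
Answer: $-57330$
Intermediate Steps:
$y{\left(G,h \right)} = 5 + 2 G h$ ($y{\left(G,h \right)} = 2 G h + 5 = 5 + 2 G h$)
$T{\left(w,z \right)} = 11 - w$ ($T{\left(w,z \right)} = \left(5 + 2 \left(-3\right) \left(-1\right)\right) - w = \left(5 + 6\right) - w = 11 - w$)
$\left(196 + T{\left(12,16 \right)}\right) \left(-294\right) = \left(196 + \left(11 - 12\right)\right) \left(-294\right) = \left(196 - 1\right) \left(-294\right) = 195 \left(-294\right) = -57330$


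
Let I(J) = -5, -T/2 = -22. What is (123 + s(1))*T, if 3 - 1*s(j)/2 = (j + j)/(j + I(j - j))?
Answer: 5720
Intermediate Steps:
T = 44 (T = -2*(-22) = 44)
s(j) = 6 - 4*j/(-5 + j) (s(j) = 6 - 2*(j + j)/(j - 5) = 6 - 2*2*j/(-5 + j) = 6 - 4*j/(-5 + j))
(123 + s(1))*T = (123 + 2*(-15 + 1)/(-5 + 1))*44 = (123 + 2*(-14)/(-4))*44 = (123 + 2*(-1/4)*(-14))*44 = (123 + 7)*44 = 130*44 = 5720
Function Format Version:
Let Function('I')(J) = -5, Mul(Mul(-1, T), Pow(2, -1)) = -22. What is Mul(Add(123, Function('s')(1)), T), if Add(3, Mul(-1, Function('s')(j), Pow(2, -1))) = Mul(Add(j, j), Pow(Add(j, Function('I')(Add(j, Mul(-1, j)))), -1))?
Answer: 5720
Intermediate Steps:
T = 44 (T = Mul(-2, -22) = 44)
Function('s')(j) = Add(6, Mul(-4, j, Pow(Add(-5, j), -1))) (Function('s')(j) = Add(6, Mul(-2, Mul(Add(j, j), Pow(Add(j, -5), -1)))) = Add(6, Mul(-2, Mul(Mul(2, j), Pow(Add(-5, j), -1)))) = Add(6, Mul(-2, Mul(2, j, Pow(Add(-5, j), -1)))) = Add(6, Mul(-4, j, Pow(Add(-5, j), -1))))
Mul(Add(123, Function('s')(1)), T) = Mul(Add(123, Mul(2, Pow(Add(-5, 1), -1), Add(-15, 1))), 44) = Mul(Add(123, Mul(2, Pow(-4, -1), -14)), 44) = Mul(Add(123, Mul(2, Rational(-1, 4), -14)), 44) = Mul(Add(123, 7), 44) = Mul(130, 44) = 5720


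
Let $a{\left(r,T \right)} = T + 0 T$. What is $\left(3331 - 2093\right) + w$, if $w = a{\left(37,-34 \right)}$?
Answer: $1204$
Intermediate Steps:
$a{\left(r,T \right)} = T$ ($a{\left(r,T \right)} = T + 0 = T$)
$w = -34$
$\left(3331 - 2093\right) + w = \left(3331 - 2093\right) - 34 = 1238 - 34 = 1204$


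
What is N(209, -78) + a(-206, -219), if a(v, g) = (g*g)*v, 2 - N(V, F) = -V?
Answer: -9879755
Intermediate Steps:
N(V, F) = 2 + V (N(V, F) = 2 - (-1)*V = 2 + V)
a(v, g) = v*g² (a(v, g) = g²*v = v*g²)
N(209, -78) + a(-206, -219) = (2 + 209) - 206*(-219)² = 211 - 206*47961 = 211 - 9879966 = -9879755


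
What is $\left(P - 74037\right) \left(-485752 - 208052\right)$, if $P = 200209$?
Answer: $-87538638288$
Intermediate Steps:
$\left(P - 74037\right) \left(-485752 - 208052\right) = \left(200209 - 74037\right) \left(-485752 - 208052\right) = 126172 \left(-693804\right) = -87538638288$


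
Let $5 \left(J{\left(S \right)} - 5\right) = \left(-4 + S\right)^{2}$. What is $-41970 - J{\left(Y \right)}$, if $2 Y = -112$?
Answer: $-42695$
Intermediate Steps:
$Y = -56$ ($Y = \frac{1}{2} \left(-112\right) = -56$)
$J{\left(S \right)} = 5 + \frac{\left(-4 + S\right)^{2}}{5}$
$-41970 - J{\left(Y \right)} = -41970 - \left(5 + \frac{\left(-4 - 56\right)^{2}}{5}\right) = -41970 - \left(5 + \frac{\left(-60\right)^{2}}{5}\right) = -41970 - \left(5 + \frac{1}{5} \cdot 3600\right) = -41970 - \left(5 + 720\right) = -41970 - 725 = -42695$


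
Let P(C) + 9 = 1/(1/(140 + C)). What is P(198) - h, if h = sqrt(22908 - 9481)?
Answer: 329 - sqrt(13427) ≈ 213.13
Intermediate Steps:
P(C) = 131 + C (P(C) = -9 + 1/(1/(140 + C)) = -9 + (140 + C) = 131 + C)
h = sqrt(13427) ≈ 115.87
P(198) - h = (131 + 198) - sqrt(13427) = 329 - sqrt(13427)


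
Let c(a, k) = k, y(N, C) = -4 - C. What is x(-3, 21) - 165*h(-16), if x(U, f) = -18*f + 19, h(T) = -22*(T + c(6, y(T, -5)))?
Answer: -54809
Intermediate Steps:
h(T) = -22 - 22*T (h(T) = -22*(T + (-4 - 1*(-5))) = -22*(T + (-4 + 5)) = -22*(T + 1) = -22*(1 + T) = -22 - 22*T)
x(U, f) = 19 - 18*f
x(-3, 21) - 165*h(-16) = (19 - 18*21) - 165*(-22 - 22*(-16)) = (19 - 378) - 165*(-22 + 352) = -359 - 165*330 = -359 - 54450 = -54809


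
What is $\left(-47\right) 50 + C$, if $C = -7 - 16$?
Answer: $-2373$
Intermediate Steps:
$C = -23$ ($C = -7 - 16 = -23$)
$\left(-47\right) 50 + C = \left(-47\right) 50 - 23 = -2350 - 23 = -2373$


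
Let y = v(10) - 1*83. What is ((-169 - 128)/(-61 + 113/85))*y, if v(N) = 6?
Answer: -1943865/5072 ≈ -383.25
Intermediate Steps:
y = -77 (y = 6 - 1*83 = 6 - 83 = -77)
((-169 - 128)/(-61 + 113/85))*y = ((-169 - 128)/(-61 + 113/85))*(-77) = -297/(-61 + 113*(1/85))*(-77) = -297/(-61 + 113/85)*(-77) = -297/(-5072/85)*(-77) = -297*(-85/5072)*(-77) = (25245/5072)*(-77) = -1943865/5072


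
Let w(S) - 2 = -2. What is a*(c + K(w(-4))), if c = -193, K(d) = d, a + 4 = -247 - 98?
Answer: 67357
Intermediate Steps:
a = -349 (a = -4 + (-247 - 98) = -4 - 345 = -349)
w(S) = 0 (w(S) = 2 - 2 = 0)
a*(c + K(w(-4))) = -349*(-193 + 0) = -349*(-193) = 67357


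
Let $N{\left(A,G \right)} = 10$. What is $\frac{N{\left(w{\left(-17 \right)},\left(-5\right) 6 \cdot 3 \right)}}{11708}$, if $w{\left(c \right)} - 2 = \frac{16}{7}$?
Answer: $\frac{5}{5854} \approx 0.00085412$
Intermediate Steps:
$w{\left(c \right)} = \frac{30}{7}$ ($w{\left(c \right)} = 2 + \frac{16}{7} = \frac{30}{7}$)
$\frac{N{\left(w{\left(-17 \right)},\left(-5\right) 6 \cdot 3 \right)}}{11708} = \frac{10}{11708} = 10 \cdot \frac{1}{11708} = \frac{5}{5854}$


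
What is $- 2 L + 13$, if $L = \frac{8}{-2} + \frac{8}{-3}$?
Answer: $\frac{79}{3} \approx 26.333$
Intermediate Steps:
$L = - \frac{20}{3}$ ($L = 8 \left(- \frac{1}{2}\right) + 8 \left(- \frac{1}{3}\right) = -4 - \frac{8}{3} = - \frac{20}{3} \approx -6.6667$)
$- 2 L + 13 = \left(-2\right) \left(- \frac{20}{3}\right) + 13 = \frac{40}{3} + 13 = \frac{79}{3}$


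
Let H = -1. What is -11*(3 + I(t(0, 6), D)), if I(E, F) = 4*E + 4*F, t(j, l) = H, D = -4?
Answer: 187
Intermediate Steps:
t(j, l) = -1
-11*(3 + I(t(0, 6), D)) = -11*(3 + (4*(-1) + 4*(-4))) = -11*(3 + (-4 - 16)) = -11*(3 - 20) = -11*(-17) = 187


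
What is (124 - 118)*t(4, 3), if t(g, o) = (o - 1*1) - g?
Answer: -12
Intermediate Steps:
t(g, o) = -1 + o - g (t(g, o) = (o - 1) - g = (-1 + o) - g = -1 + o - g)
(124 - 118)*t(4, 3) = (124 - 118)*(-1 + 3 - 1*4) = 6*(-1 + 3 - 4) = 6*(-2) = -12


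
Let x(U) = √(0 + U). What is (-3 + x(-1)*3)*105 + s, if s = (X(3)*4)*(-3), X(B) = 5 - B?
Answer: -339 + 315*I ≈ -339.0 + 315.0*I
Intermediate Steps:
x(U) = √U
s = -24 (s = ((5 - 1*3)*4)*(-3) = ((5 - 3)*4)*(-3) = (2*4)*(-3) = 8*(-3) = -24)
(-3 + x(-1)*3)*105 + s = (-3 + √(-1)*3)*105 - 24 = (-3 + I*3)*105 - 24 = (-3 + 3*I)*105 - 24 = (-315 + 315*I) - 24 = -339 + 315*I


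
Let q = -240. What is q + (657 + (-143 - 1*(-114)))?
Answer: 388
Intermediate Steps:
q + (657 + (-143 - 1*(-114))) = -240 + (657 + (-143 - 1*(-114))) = -240 + (657 + (-143 + 114)) = -240 + (657 - 29) = -240 + 628 = 388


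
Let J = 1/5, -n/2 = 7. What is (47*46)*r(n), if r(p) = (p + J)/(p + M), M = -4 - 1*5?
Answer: 6486/5 ≈ 1297.2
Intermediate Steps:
n = -14 (n = -2*7 = -14)
M = -9 (M = -4 - 5 = -9)
J = 1/5 ≈ 0.20000
r(p) = (1/5 + p)/(-9 + p) (r(p) = (p + 1/5)/(p - 9) = (1/5 + p)/(-9 + p))
(47*46)*r(n) = (47*46)*((1/5 - 14)/(-9 - 14)) = 2162*(-69/5/(-23)) = 2162*(-1/23*(-69/5)) = 2162*(3/5) = 6486/5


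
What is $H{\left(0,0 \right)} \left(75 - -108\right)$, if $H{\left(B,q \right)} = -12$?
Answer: $-2196$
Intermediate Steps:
$H{\left(0,0 \right)} \left(75 - -108\right) = - 12 \left(75 - -108\right) = - 12 \left(75 + 108\right) = \left(-12\right) 183 = -2196$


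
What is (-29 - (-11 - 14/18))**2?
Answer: 24025/81 ≈ 296.60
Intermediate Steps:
(-29 - (-11 - 14/18))**2 = (-29 - (-11 - 14*1/18))**2 = (-29 - (-11 - 7/9))**2 = (-29 - 1*(-106/9))**2 = (-29 + 106/9)**2 = (-155/9)**2 = 24025/81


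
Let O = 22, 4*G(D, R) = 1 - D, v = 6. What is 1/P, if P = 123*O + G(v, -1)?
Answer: 4/10819 ≈ 0.00036972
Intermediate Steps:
G(D, R) = 1/4 - D/4 (G(D, R) = (1 - D)/4 = 1/4 - D/4)
P = 10819/4 (P = 123*22 + (1/4 - 1/4*6) = 2706 + (1/4 - 3/2) = 2706 - 5/4 = 10819/4 ≈ 2704.8)
1/P = 1/(10819/4) = 4/10819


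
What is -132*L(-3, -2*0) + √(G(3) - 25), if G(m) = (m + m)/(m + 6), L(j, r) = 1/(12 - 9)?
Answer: -44 + I*√219/3 ≈ -44.0 + 4.9329*I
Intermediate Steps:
L(j, r) = ⅓ (L(j, r) = 1/3 = ⅓)
G(m) = 2*m/(6 + m) (G(m) = (2*m)/(6 + m) = 2*m/(6 + m))
-132*L(-3, -2*0) + √(G(3) - 25) = -132*⅓ + √(2*3/(6 + 3) - 25) = -44 + √(2*3/9 - 25) = -44 + √(2*3*(⅑) - 25) = -44 + √(⅔ - 25) = -44 + √(-73/3) = -44 + I*√219/3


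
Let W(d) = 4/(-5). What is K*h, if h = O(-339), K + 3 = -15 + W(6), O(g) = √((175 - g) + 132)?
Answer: -94*√646/5 ≈ -477.83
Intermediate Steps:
W(d) = -⅘ (W(d) = 4*(-⅕) = -⅘)
O(g) = √(307 - g)
K = -94/5 (K = -3 + (-15 - ⅘) = -3 - 79/5 = -94/5 ≈ -18.800)
h = √646 (h = √(307 - 1*(-339)) = √(307 + 339) = √646 ≈ 25.417)
K*h = -94*√646/5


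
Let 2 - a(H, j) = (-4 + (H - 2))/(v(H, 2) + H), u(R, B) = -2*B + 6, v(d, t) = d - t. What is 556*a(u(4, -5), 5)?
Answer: 2780/3 ≈ 926.67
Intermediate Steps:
u(R, B) = 6 - 2*B
a(H, j) = 2 - (-6 + H)/(-2 + 2*H) (a(H, j) = 2 - (-4 + (H - 2))/((H - 1*2) + H) = 2 - (-4 + (-2 + H))/((H - 2) + H) = 2 - (-6 + H)/((-2 + H) + H) = 2 - (-6 + H)/(-2 + 2*H))
556*a(u(4, -5), 5) = 556*((2 + 3*(6 - 2*(-5)))/(2*(-1 + (6 - 2*(-5))))) = 556*((2 + 3*(6 + 10))/(2*(-1 + (6 + 10)))) = 556*((2 + 3*16)/(2*(-1 + 16))) = 556*((½)*(2 + 48)/15) = 556*((½)*(1/15)*50) = 556*(5/3) = 2780/3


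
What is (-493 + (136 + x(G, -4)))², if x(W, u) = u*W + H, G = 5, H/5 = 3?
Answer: 131044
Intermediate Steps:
H = 15 (H = 5*3 = 15)
x(W, u) = 15 + W*u (x(W, u) = u*W + 15 = W*u + 15 = 15 + W*u)
(-493 + (136 + x(G, -4)))² = (-493 + (136 + (15 + 5*(-4))))² = (-493 + (136 + (15 - 20)))² = (-493 + (136 - 5))² = (-493 + 131)² = (-362)² = 131044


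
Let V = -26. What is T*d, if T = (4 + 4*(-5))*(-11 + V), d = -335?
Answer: -198320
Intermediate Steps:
T = 592 (T = (4 + 4*(-5))*(-11 - 26) = (4 - 20)*(-37) = -16*(-37) = 592)
T*d = 592*(-335) = -198320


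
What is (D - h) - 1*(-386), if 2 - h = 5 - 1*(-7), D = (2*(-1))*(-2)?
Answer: 400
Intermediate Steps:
D = 4 (D = -2*(-2) = 4)
h = -10 (h = 2 - (5 - 1*(-7)) = 2 - (5 + 7) = 2 - 1*12 = 2 - 12 = -10)
(D - h) - 1*(-386) = (4 - 1*(-10)) - 1*(-386) = (4 + 10) + 386 = 14 + 386 = 400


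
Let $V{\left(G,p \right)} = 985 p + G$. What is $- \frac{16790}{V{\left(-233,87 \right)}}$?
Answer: $- \frac{8395}{42731} \approx -0.19646$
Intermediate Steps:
$V{\left(G,p \right)} = G + 985 p$
$- \frac{16790}{V{\left(-233,87 \right)}} = - \frac{16790}{-233 + 985 \cdot 87} = - \frac{16790}{-233 + 85695} = - \frac{16790}{85462} = \left(-16790\right) \frac{1}{85462} = - \frac{8395}{42731}$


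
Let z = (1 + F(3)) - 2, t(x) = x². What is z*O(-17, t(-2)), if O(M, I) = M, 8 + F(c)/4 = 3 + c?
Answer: 153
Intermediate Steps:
F(c) = -20 + 4*c (F(c) = -32 + 4*(3 + c) = -32 + (12 + 4*c) = -20 + 4*c)
z = -9 (z = (1 + (-20 + 4*3)) - 2 = (1 + (-20 + 12)) - 2 = (1 - 8) - 2 = -7 - 2 = -9)
z*O(-17, t(-2)) = -9*(-17) = 153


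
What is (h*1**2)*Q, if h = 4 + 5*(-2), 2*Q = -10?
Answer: 30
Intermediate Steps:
Q = -5 (Q = (1/2)*(-10) = -5)
h = -6 (h = 4 - 10 = -6)
(h*1**2)*Q = -6*1**2*(-5) = -6*1*(-5) = -6*(-5) = 30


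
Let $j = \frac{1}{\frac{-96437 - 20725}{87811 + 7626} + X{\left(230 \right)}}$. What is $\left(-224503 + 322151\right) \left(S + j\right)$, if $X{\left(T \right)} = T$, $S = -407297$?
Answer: $- \frac{217087543780562628}{5458337} \approx -3.9772 \cdot 10^{10}$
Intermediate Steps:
$j = \frac{95437}{21833348}$ ($j = \frac{1}{\frac{-96437 - 20725}{87811 + 7626} + 230} = \frac{1}{- \frac{117162}{95437} + 230} = \frac{1}{\frac{21833348}{95437}} = \frac{95437}{21833348} \approx 0.0043712$)
$\left(-224503 + 322151\right) \left(S + j\right) = \left(-224503 + 322151\right) \left(-407297 + \frac{95437}{21833348}\right) = 97648 \left(- \frac{8892657044919}{21833348}\right) = - \frac{217087543780562628}{5458337}$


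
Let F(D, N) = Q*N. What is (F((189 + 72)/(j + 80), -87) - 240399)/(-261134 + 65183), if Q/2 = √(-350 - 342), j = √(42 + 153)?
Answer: 80133/65317 + 116*I*√173/65317 ≈ 1.2268 + 0.023359*I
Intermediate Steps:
j = √195 ≈ 13.964
Q = 4*I*√173 (Q = 2*√(-350 - 342) = 2*√(-692) = 2*(2*I*√173) = 4*I*√173 ≈ 52.612*I)
F(D, N) = 4*I*N*√173 (F(D, N) = (4*I*√173)*N = 4*I*N*√173)
(F((189 + 72)/(j + 80), -87) - 240399)/(-261134 + 65183) = (4*I*(-87)*√173 - 240399)/(-261134 + 65183) = (-348*I*√173 - 240399)/(-195951) = (-240399 - 348*I*√173)*(-1/195951) = 80133/65317 + 116*I*√173/65317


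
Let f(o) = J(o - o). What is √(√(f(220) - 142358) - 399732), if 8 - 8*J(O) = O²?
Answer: √(-399732 + I*√142357) ≈ 0.298 + 632.24*I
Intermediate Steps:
J(O) = 1 - O²/8
f(o) = 1 (f(o) = 1 - (o - o)²/8 = 1 - ⅛*0² = 1 - ⅛*0 = 1 + 0 = 1)
√(√(f(220) - 142358) - 399732) = √(√(1 - 142358) - 399732) = √(√(-142357) - 399732) = √(I*√142357 - 399732) = √(-399732 + I*√142357)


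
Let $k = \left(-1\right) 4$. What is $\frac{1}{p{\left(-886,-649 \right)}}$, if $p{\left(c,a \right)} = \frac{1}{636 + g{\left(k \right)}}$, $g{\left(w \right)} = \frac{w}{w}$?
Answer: $637$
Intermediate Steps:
$k = -4$
$g{\left(w \right)} = 1$
$p{\left(c,a \right)} = \frac{1}{637}$ ($p{\left(c,a \right)} = \frac{1}{636 + 1} = \frac{1}{637}$)
$\frac{1}{p{\left(-886,-649 \right)}} = \frac{1}{\frac{1}{637}} = 637$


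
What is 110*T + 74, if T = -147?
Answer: -16096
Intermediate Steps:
110*T + 74 = 110*(-147) + 74 = -16170 + 74 = -16096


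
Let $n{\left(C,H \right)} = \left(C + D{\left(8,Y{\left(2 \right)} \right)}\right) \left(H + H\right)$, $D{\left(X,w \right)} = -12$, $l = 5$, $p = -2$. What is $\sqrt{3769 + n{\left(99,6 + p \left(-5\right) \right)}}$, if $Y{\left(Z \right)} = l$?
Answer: $\sqrt{6553} \approx 80.951$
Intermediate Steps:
$Y{\left(Z \right)} = 5$
$n{\left(C,H \right)} = 2 H \left(-12 + C\right)$ ($n{\left(C,H \right)} = \left(C - 12\right) \left(H + H\right) = \left(-12 + C\right) 2 H = 2 H \left(-12 + C\right)$)
$\sqrt{3769 + n{\left(99,6 + p \left(-5\right) \right)}} = \sqrt{3769 + 2 \left(6 - -10\right) \left(-12 + 99\right)} = \sqrt{3769 + 2 \left(6 + 10\right) 87} = \sqrt{3769 + 2 \cdot 16 \cdot 87} = \sqrt{3769 + 2784} = \sqrt{6553}$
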